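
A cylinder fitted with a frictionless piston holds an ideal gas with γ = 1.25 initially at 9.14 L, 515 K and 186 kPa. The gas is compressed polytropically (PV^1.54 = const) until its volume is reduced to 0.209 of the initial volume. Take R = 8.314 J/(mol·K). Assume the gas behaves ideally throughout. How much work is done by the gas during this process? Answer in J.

-4180 J

n = P₁V₁/(RT₁) = 186×9.14/(8.314×515) = 0.397 mol.
Polytropic n=1.54: T₂ = T₁(V₁/V₂)^(n−1) = 515×(4.78)^0.54 = 1200 K; P₂ = P₁(V₁/V₂)^n = 2070 kPa.
W = (P₁V₁−P₂V₂)/(n−1) = (186×9.14−2070×1.91)/0.54 = -4180 J.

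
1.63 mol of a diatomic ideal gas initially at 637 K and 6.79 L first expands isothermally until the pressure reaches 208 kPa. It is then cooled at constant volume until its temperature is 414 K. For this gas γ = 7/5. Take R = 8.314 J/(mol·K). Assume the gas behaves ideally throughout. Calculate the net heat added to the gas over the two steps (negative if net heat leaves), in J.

8070 J

P₁ = nRT₁/V₁ = 1.63×8.314×637/6.79 = 1270 kPa.
Step 1 — Isothermal: T stays 637 K; PV = const ⇒ V₂ = 41.5 L, P₂ = 208 kPa.
ΔU = 0 (ideal gas, T constant).
W = nRT ln(V₂/V₁) = 1.63×8.314×637×ln(6.11) = 15600 J.
Q = ΔU + W = 15600 J.
State after step 1: P = 208 kPa, V = 41.5 L, T = 637 K.
Step 2 — Isochoric: V stays 41.5 L; P/T = const ⇒ T₂ = 414 K, P₂ = 135 kPa.
W = 0 (no volume change).
ΔU = nCvΔT = 1.63×20.8×(414−637) = -7560 J.
Q = ΔU = -7560 J.
Net over both steps: W = 15600 J, Q = 8070 J, ΔU = -7560 J.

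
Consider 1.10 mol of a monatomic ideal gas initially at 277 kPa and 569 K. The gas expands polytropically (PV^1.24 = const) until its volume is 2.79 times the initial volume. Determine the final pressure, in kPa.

77.6 kPa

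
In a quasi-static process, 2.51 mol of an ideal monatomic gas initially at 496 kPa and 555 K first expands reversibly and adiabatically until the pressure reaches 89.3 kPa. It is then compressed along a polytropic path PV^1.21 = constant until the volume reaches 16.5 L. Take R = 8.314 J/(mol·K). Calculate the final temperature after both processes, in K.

373 K

V₁ = nRT₁/P₁ = 2.51×8.314×555/496 = 23.4 L.
Step 1 — Adiabatic: T₂/T₁ = (P₂/P₁)^((γ−1)/γ) ⇒ T₂ = 555×(0.180)^0.400 = 280 K; V₂ = 65.3 L.
ΔU = nCvΔT = 2.51×12.5×(280−555) = -8620 J.
Q = 0 for an adiabatic process, so W = −ΔU = 8620 J.
State after step 1: P = 89.3 kPa, V = 65.3 L, T = 280 K.
Step 2 — Polytropic n=1.21: T₂ = T₁(V₁/V₂)^(n−1) = 280×(3.96)^0.21 = 373 K; P₂ = P₁(V₁/V₂)^n = 472 kPa.
W = (P₁V₁−P₂V₂)/(n−1) = (89.3×65.3−472×16.5)/0.21 = -9310 J.
ΔU = nCvΔT = 2.51×12.5×(373−280) = 2930 J.
Q = ΔU + W = -6380 J.
Net over both steps: W = -684 J, Q = -6380 J, ΔU = -5690 J.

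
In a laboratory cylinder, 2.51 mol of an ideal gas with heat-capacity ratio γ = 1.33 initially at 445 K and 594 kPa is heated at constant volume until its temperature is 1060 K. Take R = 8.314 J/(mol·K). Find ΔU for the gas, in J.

38900 J

V₁ = nRT₁/P₁ = 2.51×8.314×445/594 = 15.6 L.
Isochoric: V stays 15.6 L; P/T = const ⇒ T₂ = 1060 K, P₂ = 1410 kPa.
For an ideal gas ΔU = nCvΔT with Cv = R/(γ−1) = 25.2 J/(mol·K).
ΔU = 2.51×25.2×(1060−445) = 38900 J.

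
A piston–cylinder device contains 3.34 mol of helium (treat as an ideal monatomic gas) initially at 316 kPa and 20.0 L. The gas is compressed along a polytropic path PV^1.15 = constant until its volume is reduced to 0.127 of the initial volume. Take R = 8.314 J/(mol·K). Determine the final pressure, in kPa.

T₁ = P₁V₁/(nR) = 316×20.0/(3.34×8.314) = 228 K.
Polytropic n=1.15: T₂ = T₁(V₁/V₂)^(n−1) = 228×(7.87)^0.15 = 310 K; P₂ = P₁(V₁/V₂)^n = 3390 kPa.

3390 kPa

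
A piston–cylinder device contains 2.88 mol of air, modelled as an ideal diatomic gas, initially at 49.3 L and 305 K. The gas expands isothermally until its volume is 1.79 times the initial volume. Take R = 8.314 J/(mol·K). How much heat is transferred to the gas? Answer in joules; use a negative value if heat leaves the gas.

P₁ = nRT₁/V₁ = 2.88×8.314×305/49.3 = 148 kPa.
Isothermal: T stays 305 K; PV = const ⇒ V₂ = 88.2 L, P₂ = 82.8 kPa.
ΔU = 0 (ideal gas, T constant).
W = nRT ln(V₂/V₁) = 2.88×8.314×305×ln(1.79) = 4250 J.
Q = ΔU + W = 4250 J.

4250 J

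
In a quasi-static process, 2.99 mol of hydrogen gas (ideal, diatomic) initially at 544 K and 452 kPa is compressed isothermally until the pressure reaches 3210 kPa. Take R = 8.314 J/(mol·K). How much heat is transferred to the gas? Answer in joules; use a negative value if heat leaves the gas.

V₁ = nRT₁/P₁ = 2.99×8.314×544/452 = 29.9 L.
Isothermal: T stays 544 K; PV = const ⇒ V₂ = 4.21 L, P₂ = 3210 kPa.
ΔU = 0 (ideal gas, T constant).
W = nRT ln(V₂/V₁) = 2.99×8.314×544×ln(0.141) = -26500 J.
Q = ΔU + W = -26500 J.

-26500 J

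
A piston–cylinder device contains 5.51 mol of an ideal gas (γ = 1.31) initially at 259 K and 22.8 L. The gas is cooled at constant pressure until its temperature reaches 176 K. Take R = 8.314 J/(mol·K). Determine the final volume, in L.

15.5 L

P₁ = nRT₁/V₁ = 5.51×8.314×259/22.8 = 520 kPa.
Isobaric: P stays 520 kPa; V/T = const ⇒ T₂ = 176 K, V₂ = 15.5 L.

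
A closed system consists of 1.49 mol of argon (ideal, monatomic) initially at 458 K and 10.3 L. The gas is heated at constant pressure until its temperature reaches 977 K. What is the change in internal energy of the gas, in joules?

P₁ = nRT₁/V₁ = 1.49×8.314×458/10.3 = 551 kPa.
Isobaric: P stays 551 kPa; V/T = const ⇒ T₂ = 977 K, V₂ = 22.0 L.
For an ideal gas ΔU = nCvΔT with Cv = (3/2)R = 12.5 J/(mol·K).
ΔU = 1.49×12.5×(977−458) = 9640 J.

9640 J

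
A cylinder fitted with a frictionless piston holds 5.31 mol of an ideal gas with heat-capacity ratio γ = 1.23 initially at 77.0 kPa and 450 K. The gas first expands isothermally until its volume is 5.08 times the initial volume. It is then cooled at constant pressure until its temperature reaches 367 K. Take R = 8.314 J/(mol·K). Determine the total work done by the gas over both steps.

28600 J

V₁ = nRT₁/P₁ = 5.31×8.314×450/77.0 = 258 L.
Step 1 — Isothermal: T stays 450 K; PV = const ⇒ V₂ = 1310 L, P₂ = 15.2 kPa.
ΔU = 0 (ideal gas, T constant).
W = nRT ln(V₂/V₁) = 5.31×8.314×450×ln(5.08) = 32300 J.
Q = ΔU + W = 32300 J.
State after step 1: P = 15.2 kPa, V = 1310 L, T = 450 K.
Step 2 — Isobaric: P stays 15.2 kPa; V/T = const ⇒ T₂ = 367 K, V₂ = 1070 L.
W = PΔV = 15.2×(1070−1310) kPa·L = -3660 J.
ΔU = nCvΔT = 5.31×36.1×(367−450) = -15900 J.
Q = ΔU + W = nCpΔT = -19600 J.
Net over both steps: W = 28600 J, Q = 12700 J, ΔU = -15900 J.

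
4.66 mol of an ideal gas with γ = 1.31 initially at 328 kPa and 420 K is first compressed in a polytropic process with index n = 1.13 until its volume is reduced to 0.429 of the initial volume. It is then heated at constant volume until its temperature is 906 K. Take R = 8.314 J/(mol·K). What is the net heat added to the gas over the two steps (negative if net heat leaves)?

V₁ = nRT₁/P₁ = 4.66×8.314×420/328 = 49.6 L.
Step 1 — Polytropic n=1.13: T₂ = T₁(V₁/V₂)^(n−1) = 420×(2.33)^0.13 = 469 K; P₂ = P₁(V₁/V₂)^n = 853 kPa.
W = (P₁V₁−P₂V₂)/(n−1) = (328×49.6−853×21.3)/0.13 = -14600 J.
ΔU = nCvΔT = 4.66×26.8×(469−420) = 6100 J.
Q = ΔU + W = -8450 J.
State after step 1: P = 853 kPa, V = 21.3 L, T = 469 K.
Step 2 — Isochoric: V stays 21.3 L; P/T = const ⇒ T₂ = 906 K, P₂ = 1650 kPa.
W = 0 (no volume change).
ΔU = nCvΔT = 4.66×26.8×(906−469) = 54600 J.
Q = ΔU = 54600 J.
Net over both steps: W = -14600 J, Q = 46200 J, ΔU = 60700 J.

46200 J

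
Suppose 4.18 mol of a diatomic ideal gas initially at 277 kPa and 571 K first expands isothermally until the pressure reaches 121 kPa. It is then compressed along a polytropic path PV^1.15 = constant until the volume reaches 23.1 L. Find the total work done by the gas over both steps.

V₁ = nRT₁/P₁ = 4.18×8.314×571/277 = 71.6 L.
Step 1 — Isothermal: T stays 571 K; PV = const ⇒ V₂ = 164 L, P₂ = 121 kPa.
ΔU = 0 (ideal gas, T constant).
W = nRT ln(V₂/V₁) = 4.18×8.314×571×ln(2.29) = 16400 J.
Q = ΔU + W = 16400 J.
State after step 1: P = 121 kPa, V = 164 L, T = 571 K.
Step 2 — Polytropic n=1.15: T₂ = T₁(V₁/V₂)^(n−1) = 571×(7.10)^0.15 = 766 K; P₂ = P₁(V₁/V₂)^n = 1150 kPa.
W = (P₁V₁−P₂V₂)/(n−1) = (121×164−1150×23.1)/0.15 = -45200 J.
ΔU = nCvΔT = 4.18×20.8×(766−571) = 17000 J.
Q = ΔU + W = -28300 J.
Net over both steps: W = -28800 J, Q = -11800 J, ΔU = 17000 J.

-28800 J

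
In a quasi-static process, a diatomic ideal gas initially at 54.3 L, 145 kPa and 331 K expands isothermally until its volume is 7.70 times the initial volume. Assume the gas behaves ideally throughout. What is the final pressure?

Isothermal: T stays 331 K; PV = const ⇒ V₂ = 418 L, P₂ = 18.8 kPa.

18.8 kPa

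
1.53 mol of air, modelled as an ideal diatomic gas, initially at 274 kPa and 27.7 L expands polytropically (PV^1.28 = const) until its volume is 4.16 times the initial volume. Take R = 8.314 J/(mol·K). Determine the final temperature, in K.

T₁ = P₁V₁/(nR) = 274×27.7/(1.53×8.314) = 597 K.
Polytropic n=1.28: T₂ = T₁(V₁/V₂)^(n−1) = 597×(0.240)^0.28 = 400 K; P₂ = P₁(V₁/V₂)^n = 44.2 kPa.

400 K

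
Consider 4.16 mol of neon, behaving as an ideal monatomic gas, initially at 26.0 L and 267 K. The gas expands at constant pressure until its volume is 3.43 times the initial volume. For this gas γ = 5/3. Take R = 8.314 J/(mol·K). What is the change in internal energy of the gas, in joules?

33700 J

P₁ = nRT₁/V₁ = 4.16×8.314×267/26.0 = 355 kPa.
Isobaric: P stays 355 kPa; V/T = const ⇒ T₂ = 916 K, V₂ = 89.2 L.
For an ideal gas ΔU = nCvΔT with Cv = (3/2)R = 12.5 J/(mol·K).
ΔU = 4.16×12.5×(916−267) = 33700 J.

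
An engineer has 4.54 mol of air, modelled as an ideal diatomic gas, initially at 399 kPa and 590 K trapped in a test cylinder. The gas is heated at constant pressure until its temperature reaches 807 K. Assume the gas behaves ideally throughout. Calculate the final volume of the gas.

V₁ = nRT₁/P₁ = 4.54×8.314×590/399 = 55.8 L.
Isobaric: P stays 399 kPa; V/T = const ⇒ T₂ = 807 K, V₂ = 76.3 L.

76.3 L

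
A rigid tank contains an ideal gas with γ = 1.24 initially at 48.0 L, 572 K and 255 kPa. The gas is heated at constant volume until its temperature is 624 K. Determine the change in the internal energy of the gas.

4640 J

n = P₁V₁/(RT₁) = 255×48.0/(8.314×572) = 2.57 mol.
Isochoric: V stays 48.0 L; P/T = const ⇒ T₂ = 624 K, P₂ = 278 kPa.
For an ideal gas ΔU = nCvΔT with Cv = R/(γ−1) = 34.6 J/(mol·K).
ΔU = 2.57×34.6×(624−572) = 4640 J.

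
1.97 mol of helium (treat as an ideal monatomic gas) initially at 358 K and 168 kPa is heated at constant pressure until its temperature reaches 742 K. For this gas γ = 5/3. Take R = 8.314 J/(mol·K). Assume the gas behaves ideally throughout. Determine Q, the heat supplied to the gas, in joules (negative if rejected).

V₁ = nRT₁/P₁ = 1.97×8.314×358/168 = 34.9 L.
Isobaric: P stays 168 kPa; V/T = const ⇒ T₂ = 742 K, V₂ = 72.3 L.
W = PΔV = 168×(72.3−34.9) kPa·L = 6290 J.
ΔU = nCvΔT = 1.97×12.5×(742−358) = 9430 J.
Q = ΔU + W = nCpΔT = 15700 J.

15700 J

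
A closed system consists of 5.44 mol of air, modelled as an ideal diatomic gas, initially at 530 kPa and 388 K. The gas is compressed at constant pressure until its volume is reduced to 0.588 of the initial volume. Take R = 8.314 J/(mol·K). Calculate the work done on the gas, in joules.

7230 J

V₁ = nRT₁/P₁ = 5.44×8.314×388/530 = 33.1 L.
Isobaric: P stays 530 kPa; V/T = const ⇒ T₂ = 228 K, V₂ = 19.5 L.
W = PΔV = 530×(19.5−33.1) kPa·L = -7230 J.
Work done on the gas = −W_by = 7230 J.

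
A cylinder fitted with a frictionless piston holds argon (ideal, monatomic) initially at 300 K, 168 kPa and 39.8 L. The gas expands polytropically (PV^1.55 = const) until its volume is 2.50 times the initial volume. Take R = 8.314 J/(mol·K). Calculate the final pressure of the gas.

40.6 kPa

Polytropic n=1.55: T₂ = T₁(V₁/V₂)^(n−1) = 300×(0.400)^0.55 = 181 K; P₂ = P₁(V₁/V₂)^n = 40.6 kPa.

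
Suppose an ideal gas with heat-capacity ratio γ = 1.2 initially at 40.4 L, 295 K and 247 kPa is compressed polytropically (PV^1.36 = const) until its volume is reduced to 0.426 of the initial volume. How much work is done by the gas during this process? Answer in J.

n = P₁V₁/(RT₁) = 247×40.4/(8.314×295) = 4.07 mol.
Polytropic n=1.36: T₂ = T₁(V₁/V₂)^(n−1) = 295×(2.35)^0.36 = 401 K; P₂ = P₁(V₁/V₂)^n = 788 kPa.
W = (P₁V₁−P₂V₂)/(n−1) = (247×40.4−788×17.2)/0.36 = -9970 J.

-9970 J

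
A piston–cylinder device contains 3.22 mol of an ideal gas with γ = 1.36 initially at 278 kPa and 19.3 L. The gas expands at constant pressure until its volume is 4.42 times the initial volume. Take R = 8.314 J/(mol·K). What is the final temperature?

T₁ = P₁V₁/(nR) = 278×19.3/(3.22×8.314) = 200 K.
Isobaric: P stays 278 kPa; V/T = const ⇒ T₂ = 886 K, V₂ = 85.3 L.

886 K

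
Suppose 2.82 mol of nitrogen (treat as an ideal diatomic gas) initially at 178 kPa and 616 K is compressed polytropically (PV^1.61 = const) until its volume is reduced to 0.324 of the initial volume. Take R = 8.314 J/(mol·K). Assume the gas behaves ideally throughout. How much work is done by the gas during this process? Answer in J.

-23400 J

V₁ = nRT₁/P₁ = 2.82×8.314×616/178 = 81.1 L.
Polytropic n=1.61: T₂ = T₁(V₁/V₂)^(n−1) = 616×(3.09)^0.61 = 1230 K; P₂ = P₁(V₁/V₂)^n = 1090 kPa.
W = (P₁V₁−P₂V₂)/(n−1) = (178×81.1−1090×26.3)/0.61 = -23400 J.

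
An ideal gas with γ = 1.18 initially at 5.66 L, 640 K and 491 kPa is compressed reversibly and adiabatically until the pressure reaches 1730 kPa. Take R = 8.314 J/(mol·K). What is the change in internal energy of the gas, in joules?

n = P₁V₁/(RT₁) = 491×5.66/(8.314×640) = 0.522 mol.
Adiabatic: T₂/T₁ = (P₂/P₁)^((γ−1)/γ) ⇒ T₂ = 640×(3.52)^0.153 = 776 K; V₂ = 1.95 L.
For an ideal gas ΔU = nCvΔT with Cv = R/(γ−1) = 46.2 J/(mol·K).
ΔU = 0.522×46.2×(776−640) = 3270 J.

3270 J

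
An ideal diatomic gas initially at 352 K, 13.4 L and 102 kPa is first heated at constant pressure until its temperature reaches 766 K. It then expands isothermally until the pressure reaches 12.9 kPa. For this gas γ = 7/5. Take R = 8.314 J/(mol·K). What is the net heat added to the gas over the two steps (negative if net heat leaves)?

11800 J

n = P₁V₁/(RT₁) = 102×13.4/(8.314×352) = 0.467 mol.
Step 1 — Isobaric: P stays 102 kPa; V/T = const ⇒ T₂ = 766 K, V₂ = 29.2 L.
W = PΔV = 102×(29.2−13.4) kPa·L = 1610 J.
ΔU = nCvΔT = 0.467×20.8×(766−352) = 4020 J.
Q = ΔU + W = nCpΔT = 5630 J.
State after step 1: P = 102 kPa, V = 29.2 L, T = 766 K.
Step 2 — Isothermal: T stays 766 K; PV = const ⇒ V₂ = 231 L, P₂ = 12.9 kPa.
ΔU = 0 (ideal gas, T constant).
W = nRT ln(V₂/V₁) = 0.467×8.314×766×ln(7.91) = 6150 J.
Q = ΔU + W = 6150 J.
Net over both steps: W = 7760 J, Q = 11800 J, ΔU = 4020 J.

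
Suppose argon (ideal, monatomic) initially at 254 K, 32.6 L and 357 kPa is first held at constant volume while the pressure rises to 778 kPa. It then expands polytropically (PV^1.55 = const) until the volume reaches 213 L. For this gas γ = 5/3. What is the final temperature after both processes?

197 K

n = P₁V₁/(RT₁) = 357×32.6/(8.314×254) = 5.51 mol.
Step 1 — Isochoric: V stays 32.6 L; P/T = const ⇒ T₂ = 554 K, P₂ = 778 kPa.
W = 0 (no volume change).
ΔU = nCvΔT = 5.51×12.5×(554−254) = 20600 J.
Q = ΔU = 20600 J.
State after step 1: P = 778 kPa, V = 32.6 L, T = 554 K.
Step 2 — Polytropic n=1.55: T₂ = T₁(V₁/V₂)^(n−1) = 554×(0.153)^0.55 = 197 K; P₂ = P₁(V₁/V₂)^n = 42.4 kPa.
W = (P₁V₁−P₂V₂)/(n−1) = (778×32.6−42.4×213)/0.55 = 29700 J.
ΔU = nCvΔT = 5.51×12.5×(197−554) = -24500 J.
Q = ΔU + W = 5200 J.
Net over both steps: W = 29700 J, Q = 25800 J, ΔU = -3910 J.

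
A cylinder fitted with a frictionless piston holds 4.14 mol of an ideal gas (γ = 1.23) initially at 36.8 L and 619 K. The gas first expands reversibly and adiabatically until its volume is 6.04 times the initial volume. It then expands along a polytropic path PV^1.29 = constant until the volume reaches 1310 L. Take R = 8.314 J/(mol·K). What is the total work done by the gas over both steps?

P₁ = nRT₁/V₁ = 4.14×8.314×619/36.8 = 579 kPa.
Step 1 — Adiabatic: TV^(γ−1) = const ⇒ T₂ = 619×(0.166)^0.230 = 409 K; PV^γ = const ⇒ P₂ = 63.4 kPa.
ΔU = nCvΔT = 4.14×36.1×(409−619) = -31400 J.
Q = 0 for an adiabatic process, so W = −ΔU = 31400 J.
State after step 1: P = 63.4 kPa, V = 222 L, T = 409 K.
Step 2 — Polytropic n=1.29: T₂ = T₁(V₁/V₂)^(n−1) = 409×(0.170)^0.29 = 245 K; P₂ = P₁(V₁/V₂)^n = 6.43 kPa.
W = (P₁V₁−P₂V₂)/(n−1) = (63.4×222−6.43×1310)/0.29 = 19500 J.
ΔU = nCvΔT = 4.14×36.1×(245−409) = -24600 J.
Q = ΔU + W = -5100 J.
Net over both steps: W = 50900 J, Q = -5100 J, ΔU = -56000 J.

50900 J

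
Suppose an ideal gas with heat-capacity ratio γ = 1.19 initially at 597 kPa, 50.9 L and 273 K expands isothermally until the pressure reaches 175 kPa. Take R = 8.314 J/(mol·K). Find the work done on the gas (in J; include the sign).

-37300 J

n = P₁V₁/(RT₁) = 597×50.9/(8.314×273) = 13.4 mol.
Isothermal: T stays 273 K; PV = const ⇒ V₂ = 174 L, P₂ = 175 kPa.
W = nRT ln(V₂/V₁) = 13.4×8.314×273×ln(3.41) = 37300 J.
Work done on the gas = −W_by = -37300 J.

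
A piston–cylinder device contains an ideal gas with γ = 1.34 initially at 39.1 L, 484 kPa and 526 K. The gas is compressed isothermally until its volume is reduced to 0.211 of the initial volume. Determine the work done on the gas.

29400 J

n = P₁V₁/(RT₁) = 484×39.1/(8.314×526) = 4.33 mol.
Isothermal: T stays 526 K; PV = const ⇒ V₂ = 8.25 L, P₂ = 2290 kPa.
W = nRT ln(V₂/V₁) = 4.33×8.314×526×ln(0.211) = -29400 J.
Work done on the gas = −W_by = 29400 J.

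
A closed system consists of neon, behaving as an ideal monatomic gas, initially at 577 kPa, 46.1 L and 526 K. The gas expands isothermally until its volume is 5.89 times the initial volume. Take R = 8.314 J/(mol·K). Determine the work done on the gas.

-47200 J

n = P₁V₁/(RT₁) = 577×46.1/(8.314×526) = 6.08 mol.
Isothermal: T stays 526 K; PV = const ⇒ V₂ = 272 L, P₂ = 98.0 kPa.
W = nRT ln(V₂/V₁) = 6.08×8.314×526×ln(5.89) = 47200 J.
Work done on the gas = −W_by = -47200 J.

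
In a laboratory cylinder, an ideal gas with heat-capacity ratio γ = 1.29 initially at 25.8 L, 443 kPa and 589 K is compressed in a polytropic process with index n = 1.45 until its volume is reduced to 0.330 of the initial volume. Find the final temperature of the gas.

970 K

Polytropic n=1.45: T₂ = T₁(V₁/V₂)^(n−1) = 589×(3.03)^0.45 = 970 K; P₂ = P₁(V₁/V₂)^n = 2210 kPa.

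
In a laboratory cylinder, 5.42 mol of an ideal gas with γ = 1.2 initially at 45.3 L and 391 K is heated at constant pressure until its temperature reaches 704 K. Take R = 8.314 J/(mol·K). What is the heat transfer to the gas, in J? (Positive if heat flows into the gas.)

84600 J

P₁ = nRT₁/V₁ = 5.42×8.314×391/45.3 = 389 kPa.
Isobaric: P stays 389 kPa; V/T = const ⇒ T₂ = 704 K, V₂ = 81.6 L.
W = PΔV = 389×(81.6−45.3) kPa·L = 14100 J.
ΔU = nCvΔT = 5.42×41.6×(704−391) = 70500 J.
Q = ΔU + W = nCpΔT = 84600 J.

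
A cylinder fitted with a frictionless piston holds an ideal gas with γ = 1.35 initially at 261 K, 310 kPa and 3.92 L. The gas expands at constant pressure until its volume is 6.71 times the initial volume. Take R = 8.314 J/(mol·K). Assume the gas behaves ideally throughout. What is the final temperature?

Isobaric: P stays 310 kPa; V/T = const ⇒ T₂ = 1750 K, V₂ = 26.3 L.

1750 K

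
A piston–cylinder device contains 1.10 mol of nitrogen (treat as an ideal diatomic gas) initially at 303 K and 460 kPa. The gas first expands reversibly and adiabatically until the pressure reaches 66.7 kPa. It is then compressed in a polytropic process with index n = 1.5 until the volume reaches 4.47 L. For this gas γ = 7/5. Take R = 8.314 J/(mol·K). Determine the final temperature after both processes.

404 K

V₁ = nRT₁/P₁ = 1.10×8.314×303/460 = 6.02 L.
Step 1 — Adiabatic: T₂/T₁ = (P₂/P₁)^((γ−1)/γ) ⇒ T₂ = 303×(0.145)^0.286 = 175 K; V₂ = 23.9 L.
ΔU = nCvΔT = 1.10×20.8×(175−303) = -2940 J.
Q = 0 for an adiabatic process, so W = −ΔU = 2940 J.
State after step 1: P = 66.7 kPa, V = 23.9 L, T = 175 K.
Step 2 — Polytropic n=1.5: T₂ = T₁(V₁/V₂)^(n−1) = 175×(5.35)^0.50 = 404 K; P₂ = P₁(V₁/V₂)^n = 826 kPa.
W = (P₁V₁−P₂V₂)/(n−1) = (66.7×23.9−826×4.47)/0.50 = -4190 J.
ΔU = nCvΔT = 1.10×20.8×(404−175) = 5240 J.
Q = ΔU + W = 1050 J.
Net over both steps: W = -1260 J, Q = 1050 J, ΔU = 2300 J.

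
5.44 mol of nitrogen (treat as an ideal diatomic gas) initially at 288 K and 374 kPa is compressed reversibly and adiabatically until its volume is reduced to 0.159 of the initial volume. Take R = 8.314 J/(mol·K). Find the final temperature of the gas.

V₁ = nRT₁/P₁ = 5.44×8.314×288/374 = 34.8 L.
Adiabatic: TV^(γ−1) = const ⇒ T₂ = 288×(6.29)^0.400 = 601 K; PV^γ = const ⇒ P₂ = 4910 kPa.

601 K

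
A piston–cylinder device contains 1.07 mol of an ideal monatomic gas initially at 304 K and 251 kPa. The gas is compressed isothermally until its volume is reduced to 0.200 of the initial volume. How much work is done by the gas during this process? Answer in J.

V₁ = nRT₁/P₁ = 1.07×8.314×304/251 = 10.8 L.
Isothermal: T stays 304 K; PV = const ⇒ V₂ = 2.15 L, P₂ = 1260 kPa.
W = nRT ln(V₂/V₁) = 1.07×8.314×304×ln(0.200) = -4350 J.

-4350 J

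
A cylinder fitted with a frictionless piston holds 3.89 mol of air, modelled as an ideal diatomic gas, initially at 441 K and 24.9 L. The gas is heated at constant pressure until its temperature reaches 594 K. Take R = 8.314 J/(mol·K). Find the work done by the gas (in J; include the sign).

P₁ = nRT₁/V₁ = 3.89×8.314×441/24.9 = 573 kPa.
Isobaric: P stays 573 kPa; V/T = const ⇒ T₂ = 594 K, V₂ = 33.5 L.
W = PΔV = 573×(33.5−24.9) kPa·L = 4950 J.

4950 J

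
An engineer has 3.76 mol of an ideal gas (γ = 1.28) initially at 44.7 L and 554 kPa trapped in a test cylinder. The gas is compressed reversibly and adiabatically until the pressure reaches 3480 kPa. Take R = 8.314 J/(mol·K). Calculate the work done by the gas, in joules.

T₁ = P₁V₁/(nR) = 554×44.7/(3.76×8.314) = 792 K.
Adiabatic: T₂/T₁ = (P₂/P₁)^((γ−1)/γ) ⇒ T₂ = 792×(6.28)^0.219 = 1180 K; V₂ = 10.6 L.
ΔU = nCvΔT = 3.76×29.7×(1180−792) = 43800 J.
Q = 0 for an adiabatic process, so W = −ΔU = -43800 J.

-43800 J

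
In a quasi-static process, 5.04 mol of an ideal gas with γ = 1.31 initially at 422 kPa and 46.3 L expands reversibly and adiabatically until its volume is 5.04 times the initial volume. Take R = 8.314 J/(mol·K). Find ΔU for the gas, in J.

T₁ = P₁V₁/(nR) = 422×46.3/(5.04×8.314) = 466 K.
Adiabatic: TV^(γ−1) = const ⇒ T₂ = 466×(0.198)^0.310 = 282 K; PV^γ = const ⇒ P₂ = 50.7 kPa.
For an ideal gas ΔU = nCvΔT with Cv = R/(γ−1) = 26.8 J/(mol·K).
ΔU = 5.04×26.8×(282−466) = -24900 J.

-24900 J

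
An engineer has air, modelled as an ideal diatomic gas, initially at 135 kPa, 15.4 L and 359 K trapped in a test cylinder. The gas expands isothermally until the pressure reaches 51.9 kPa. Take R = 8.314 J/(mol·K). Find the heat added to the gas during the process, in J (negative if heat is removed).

1990 J

n = P₁V₁/(RT₁) = 135×15.4/(8.314×359) = 0.697 mol.
Isothermal: T stays 359 K; PV = const ⇒ V₂ = 40.1 L, P₂ = 51.9 kPa.
ΔU = 0 (ideal gas, T constant).
W = nRT ln(V₂/V₁) = 0.697×8.314×359×ln(2.60) = 1990 J.
Q = ΔU + W = 1990 J.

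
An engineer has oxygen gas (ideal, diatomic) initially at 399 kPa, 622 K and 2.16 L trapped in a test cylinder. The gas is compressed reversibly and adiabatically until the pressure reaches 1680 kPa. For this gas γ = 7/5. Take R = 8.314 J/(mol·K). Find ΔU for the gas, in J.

1090 J

n = P₁V₁/(RT₁) = 399×2.16/(8.314×622) = 0.167 mol.
Adiabatic: T₂/T₁ = (P₂/P₁)^((γ−1)/γ) ⇒ T₂ = 622×(4.21)^0.286 = 938 K; V₂ = 0.774 L.
For an ideal gas ΔU = nCvΔT with Cv = (5/2)R = 20.8 J/(mol·K).
ΔU = 0.167×20.8×(938−622) = 1090 J.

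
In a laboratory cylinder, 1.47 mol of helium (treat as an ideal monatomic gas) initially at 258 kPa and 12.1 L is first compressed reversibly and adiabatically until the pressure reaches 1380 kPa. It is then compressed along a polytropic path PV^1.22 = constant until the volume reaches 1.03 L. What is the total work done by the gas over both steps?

-15000 J

T₁ = P₁V₁/(nR) = 258×12.1/(1.47×8.314) = 255 K.
Step 1 — Adiabatic: T₂/T₁ = (P₂/P₁)^((γ−1)/γ) ⇒ T₂ = 255×(5.35)^0.400 = 500 K; V₂ = 4.42 L.
ΔU = nCvΔT = 1.47×12.5×(500−255) = 4480 J.
Q = 0 for an adiabatic process, so W = −ΔU = -4480 J.
State after step 1: P = 1380 kPa, V = 4.42 L, T = 500 K.
Step 2 — Polytropic n=1.22: T₂ = T₁(V₁/V₂)^(n−1) = 500×(4.30)^0.22 = 688 K; P₂ = P₁(V₁/V₂)^n = 8170 kPa.
W = (P₁V₁−P₂V₂)/(n−1) = (1380×4.42−8170×1.03)/0.22 = -10500 J.
ΔU = nCvΔT = 1.47×12.5×(688−500) = 3460 J.
Q = ΔU + W = -7030 J.
Net over both steps: W = -15000 J, Q = -7030 J, ΔU = 7940 J.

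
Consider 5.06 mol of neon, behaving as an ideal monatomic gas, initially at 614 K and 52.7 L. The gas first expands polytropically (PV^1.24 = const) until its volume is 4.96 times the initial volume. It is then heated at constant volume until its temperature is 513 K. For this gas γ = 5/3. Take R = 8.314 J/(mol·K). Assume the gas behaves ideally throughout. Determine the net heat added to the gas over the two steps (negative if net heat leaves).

28000 J

P₁ = nRT₁/V₁ = 5.06×8.314×614/52.7 = 490 kPa.
Step 1 — Polytropic n=1.24: T₂ = T₁(V₁/V₂)^(n−1) = 614×(0.202)^0.24 = 418 K; P₂ = P₁(V₁/V₂)^n = 67.3 kPa.
W = (P₁V₁−P₂V₂)/(n−1) = (490×52.7−67.3×261)/0.24 = 34300 J.
ΔU = nCvΔT = 5.06×12.5×(418−614) = -12400 J.
Q = ΔU + W = 22000 J.
State after step 1: P = 67.3 kPa, V = 261 L, T = 418 K.
Step 2 — Isochoric: V stays 261 L; P/T = const ⇒ T₂ = 513 K, P₂ = 82.6 kPa.
W = 0 (no volume change).
ΔU = nCvΔT = 5.06×12.5×(513−418) = 5990 J.
Q = ΔU = 5990 J.
Net over both steps: W = 34300 J, Q = 28000 J, ΔU = -6370 J.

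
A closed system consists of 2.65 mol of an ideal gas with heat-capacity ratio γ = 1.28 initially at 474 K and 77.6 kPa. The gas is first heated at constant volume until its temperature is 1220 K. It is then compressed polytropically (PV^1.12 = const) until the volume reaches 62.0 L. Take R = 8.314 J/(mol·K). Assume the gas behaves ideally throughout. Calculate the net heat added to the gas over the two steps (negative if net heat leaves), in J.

46200 J

V₁ = nRT₁/P₁ = 2.65×8.314×474/77.6 = 135 L.
Step 1 — Isochoric: V stays 135 L; P/T = const ⇒ T₂ = 1220 K, P₂ = 200 kPa.
W = 0 (no volume change).
ΔU = nCvΔT = 2.65×29.7×(1220−474) = 58700 J.
Q = ΔU = 58700 J.
State after step 1: P = 200 kPa, V = 135 L, T = 1220 K.
Step 2 — Polytropic n=1.12: T₂ = T₁(V₁/V₂)^(n−1) = 1220×(2.17)^0.12 = 1340 K; P₂ = P₁(V₁/V₂)^n = 476 kPa.
W = (P₁V₁−P₂V₂)/(n−1) = (200×135−476×62.0)/0.12 = -21800 J.
ΔU = nCvΔT = 2.65×29.7×(1340−1220) = 9360 J.
Q = ΔU + W = -12500 J.
Net over both steps: W = -21800 J, Q = 46200 J, ΔU = 68100 J.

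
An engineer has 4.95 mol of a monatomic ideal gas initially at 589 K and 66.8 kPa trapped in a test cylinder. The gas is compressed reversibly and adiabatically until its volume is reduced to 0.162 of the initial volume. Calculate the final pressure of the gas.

1390 kPa

V₁ = nRT₁/P₁ = 4.95×8.314×589/66.8 = 363 L.
Adiabatic: TV^(γ−1) = const ⇒ T₂ = 589×(6.17)^0.667 = 1980 K; PV^γ = const ⇒ P₂ = 1390 kPa.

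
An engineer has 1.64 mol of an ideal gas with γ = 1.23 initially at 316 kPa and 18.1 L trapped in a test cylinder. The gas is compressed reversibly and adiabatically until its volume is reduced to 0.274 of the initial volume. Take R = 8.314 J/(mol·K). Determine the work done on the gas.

8630 J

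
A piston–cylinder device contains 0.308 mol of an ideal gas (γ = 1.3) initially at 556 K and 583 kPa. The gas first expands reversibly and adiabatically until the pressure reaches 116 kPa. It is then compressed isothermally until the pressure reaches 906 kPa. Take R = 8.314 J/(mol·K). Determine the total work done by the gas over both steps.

-540 J

V₁ = nRT₁/P₁ = 0.308×8.314×556/583 = 2.44 L.
Step 1 — Adiabatic: T₂/T₁ = (P₂/P₁)^((γ−1)/γ) ⇒ T₂ = 556×(0.199)^0.231 = 383 K; V₂ = 8.46 L.
ΔU = nCvΔT = 0.308×27.7×(383−556) = -1480 J.
Q = 0 for an adiabatic process, so W = −ΔU = 1480 J.
State after step 1: P = 116 kPa, V = 8.46 L, T = 383 K.
Step 2 — Isothermal: T stays 383 K; PV = const ⇒ V₂ = 1.08 L, P₂ = 906 kPa.
ΔU = 0 (ideal gas, T constant).
W = nRT ln(V₂/V₁) = 0.308×8.314×383×ln(0.128) = -2020 J.
Q = ΔU + W = -2020 J.
Net over both steps: W = -540 J, Q = -2020 J, ΔU = -1480 J.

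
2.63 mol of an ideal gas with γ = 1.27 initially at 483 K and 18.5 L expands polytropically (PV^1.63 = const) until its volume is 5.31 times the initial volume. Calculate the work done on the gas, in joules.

P₁ = nRT₁/V₁ = 2.63×8.314×483/18.5 = 571 kPa.
Polytropic n=1.63: T₂ = T₁(V₁/V₂)^(n−1) = 483×(0.188)^0.63 = 169 K; P₂ = P₁(V₁/V₂)^n = 37.6 kPa.
W = (P₁V₁−P₂V₂)/(n−1) = (571×18.5−37.6×98.2)/0.63 = 10900 J.
Work done on the gas = −W_by = -10900 J.

-10900 J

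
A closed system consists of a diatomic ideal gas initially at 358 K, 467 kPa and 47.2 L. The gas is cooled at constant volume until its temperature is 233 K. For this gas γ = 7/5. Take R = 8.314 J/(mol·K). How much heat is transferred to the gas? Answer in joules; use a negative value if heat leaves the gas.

-19200 J

n = P₁V₁/(RT₁) = 467×47.2/(8.314×358) = 7.41 mol.
Isochoric: V stays 47.2 L; P/T = const ⇒ T₂ = 233 K, P₂ = 304 kPa.
W = 0 (no volume change).
ΔU = nCvΔT = 7.41×20.8×(233−358) = -19200 J.
Q = ΔU = -19200 J.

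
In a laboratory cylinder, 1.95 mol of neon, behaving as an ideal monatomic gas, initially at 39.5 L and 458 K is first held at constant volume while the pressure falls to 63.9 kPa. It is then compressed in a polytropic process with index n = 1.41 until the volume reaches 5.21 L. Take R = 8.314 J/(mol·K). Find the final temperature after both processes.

357 K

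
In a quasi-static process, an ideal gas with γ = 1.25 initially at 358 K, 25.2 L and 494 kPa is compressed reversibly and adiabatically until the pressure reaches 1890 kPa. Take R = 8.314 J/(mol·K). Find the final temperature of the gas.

468 K

Adiabatic: T₂/T₁ = (P₂/P₁)^((γ−1)/γ) ⇒ T₂ = 358×(3.83)^0.200 = 468 K; V₂ = 8.61 L.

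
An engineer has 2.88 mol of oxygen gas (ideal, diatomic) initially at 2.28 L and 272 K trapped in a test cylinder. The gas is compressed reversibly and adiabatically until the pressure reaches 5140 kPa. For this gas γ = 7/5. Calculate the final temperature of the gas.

P₁ = nRT₁/V₁ = 2.88×8.314×272/2.28 = 2860 kPa.
Adiabatic: T₂/T₁ = (P₂/P₁)^((γ−1)/γ) ⇒ T₂ = 272×(1.80)^0.286 = 322 K; V₂ = 1.50 L.

322 K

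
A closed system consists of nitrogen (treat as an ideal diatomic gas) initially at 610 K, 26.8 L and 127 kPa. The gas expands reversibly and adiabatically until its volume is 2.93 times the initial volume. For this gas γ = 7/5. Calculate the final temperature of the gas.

397 K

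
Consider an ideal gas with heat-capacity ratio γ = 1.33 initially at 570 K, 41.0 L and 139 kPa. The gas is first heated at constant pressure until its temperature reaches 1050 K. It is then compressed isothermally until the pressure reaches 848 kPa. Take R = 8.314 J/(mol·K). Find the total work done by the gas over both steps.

n = P₁V₁/(RT₁) = 139×41.0/(8.314×570) = 1.20 mol.
Step 1 — Isobaric: P stays 139 kPa; V/T = const ⇒ T₂ = 1050 K, V₂ = 75.5 L.
W = PΔV = 139×(75.5−41.0) kPa·L = 4800 J.
ΔU = nCvΔT = 1.20×25.2×(1050−570) = 14500 J.
Q = ΔU + W = nCpΔT = 19300 J.
State after step 1: P = 139 kPa, V = 75.5 L, T = 1050 K.
Step 2 — Isothermal: T stays 1050 K; PV = const ⇒ V₂ = 12.4 L, P₂ = 848 kPa.
ΔU = 0 (ideal gas, T constant).
W = nRT ln(V₂/V₁) = 1.20×8.314×1050×ln(0.164) = -19000 J.
Q = ΔU + W = -19000 J.
Net over both steps: W = -14200 J, Q = 357 J, ΔU = 14500 J.

-14200 J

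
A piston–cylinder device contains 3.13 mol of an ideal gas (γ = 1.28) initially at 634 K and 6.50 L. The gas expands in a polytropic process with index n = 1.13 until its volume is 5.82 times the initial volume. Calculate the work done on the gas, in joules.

-26000 J

P₁ = nRT₁/V₁ = 3.13×8.314×634/6.50 = 2540 kPa.
Polytropic n=1.13: T₂ = T₁(V₁/V₂)^(n−1) = 634×(0.172)^0.13 = 504 K; P₂ = P₁(V₁/V₂)^n = 347 kPa.
W = (P₁V₁−P₂V₂)/(n−1) = (2540×6.50−347×37.8)/0.13 = 26000 J.
Work done on the gas = −W_by = -26000 J.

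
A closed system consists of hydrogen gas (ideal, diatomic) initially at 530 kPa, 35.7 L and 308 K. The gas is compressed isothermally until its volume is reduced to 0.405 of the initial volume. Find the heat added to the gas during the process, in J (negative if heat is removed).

-17100 J

n = P₁V₁/(RT₁) = 530×35.7/(8.314×308) = 7.39 mol.
Isothermal: T stays 308 K; PV = const ⇒ V₂ = 14.5 L, P₂ = 1310 kPa.
ΔU = 0 (ideal gas, T constant).
W = nRT ln(V₂/V₁) = 7.39×8.314×308×ln(0.405) = -17100 J.
Q = ΔU + W = -17100 J.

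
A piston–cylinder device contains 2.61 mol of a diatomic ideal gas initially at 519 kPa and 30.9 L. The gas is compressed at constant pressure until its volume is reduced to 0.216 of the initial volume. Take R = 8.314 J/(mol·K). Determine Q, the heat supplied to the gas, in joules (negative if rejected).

-44000 J

T₁ = P₁V₁/(nR) = 519×30.9/(2.61×8.314) = 739 K.
Isobaric: P stays 519 kPa; V/T = const ⇒ T₂ = 160 K, V₂ = 6.67 L.
W = PΔV = 519×(6.67−30.9) kPa·L = -12600 J.
ΔU = nCvΔT = 2.61×20.8×(160−739) = -31400 J.
Q = ΔU + W = nCpΔT = -44000 J.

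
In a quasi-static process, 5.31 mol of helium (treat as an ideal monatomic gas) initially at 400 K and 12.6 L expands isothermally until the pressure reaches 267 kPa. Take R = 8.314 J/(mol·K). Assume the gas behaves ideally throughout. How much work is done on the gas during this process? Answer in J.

-29300 J

P₁ = nRT₁/V₁ = 5.31×8.314×400/12.6 = 1400 kPa.
Isothermal: T stays 400 K; PV = const ⇒ V₂ = 66.1 L, P₂ = 267 kPa.
W = nRT ln(V₂/V₁) = 5.31×8.314×400×ln(5.25) = 29300 J.
Work done on the gas = −W_by = -29300 J.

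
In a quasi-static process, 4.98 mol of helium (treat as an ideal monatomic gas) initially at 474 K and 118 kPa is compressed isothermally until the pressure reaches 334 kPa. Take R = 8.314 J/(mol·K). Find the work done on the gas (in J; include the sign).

20400 J

V₁ = nRT₁/P₁ = 4.98×8.314×474/118 = 166 L.
Isothermal: T stays 474 K; PV = const ⇒ V₂ = 58.8 L, P₂ = 334 kPa.
W = nRT ln(V₂/V₁) = 4.98×8.314×474×ln(0.353) = -20400 J.
Work done on the gas = −W_by = 20400 J.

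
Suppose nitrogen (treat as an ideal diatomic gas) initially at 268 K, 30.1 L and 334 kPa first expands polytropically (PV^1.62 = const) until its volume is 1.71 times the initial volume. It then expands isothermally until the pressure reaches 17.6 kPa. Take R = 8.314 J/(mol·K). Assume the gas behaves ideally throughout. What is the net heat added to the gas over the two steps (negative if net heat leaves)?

12400 J

n = P₁V₁/(RT₁) = 334×30.1/(8.314×268) = 4.51 mol.
Step 1 — Polytropic n=1.62: T₂ = T₁(V₁/V₂)^(n−1) = 268×(0.585)^0.62 = 192 K; P₂ = P₁(V₁/V₂)^n = 140 kPa.
W = (P₁V₁−P₂V₂)/(n−1) = (334×30.1−140×51.5)/0.62 = 4590 J.
ΔU = nCvΔT = 4.51×20.8×(192−268) = -7110 J.
Q = ΔU + W = -2520 J.
State after step 1: P = 140 kPa, V = 51.5 L, T = 192 K.
Step 2 — Isothermal: T stays 192 K; PV = const ⇒ V₂ = 410 L, P₂ = 17.6 kPa.
ΔU = 0 (ideal gas, T constant).
W = nRT ln(V₂/V₁) = 4.51×8.314×192×ln(7.96) = 15000 J.
Q = ΔU + W = 15000 J.
Net over both steps: W = 19500 J, Q = 12400 J, ΔU = -7110 J.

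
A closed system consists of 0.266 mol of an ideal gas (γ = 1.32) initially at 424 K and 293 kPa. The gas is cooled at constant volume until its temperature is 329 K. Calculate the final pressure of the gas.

227 kPa

V₁ = nRT₁/P₁ = 0.266×8.314×424/293 = 3.20 L.
Isochoric: V stays 3.20 L; P/T = const ⇒ T₂ = 329 K, P₂ = 227 kPa.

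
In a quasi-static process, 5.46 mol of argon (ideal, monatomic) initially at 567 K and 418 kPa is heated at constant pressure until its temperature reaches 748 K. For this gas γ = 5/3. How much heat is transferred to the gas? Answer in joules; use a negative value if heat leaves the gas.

V₁ = nRT₁/P₁ = 5.46×8.314×567/418 = 61.6 L.
Isobaric: P stays 418 kPa; V/T = const ⇒ T₂ = 748 K, V₂ = 81.2 L.
W = PΔV = 418×(81.2−61.6) kPa·L = 8220 J.
ΔU = nCvΔT = 5.46×12.5×(748−567) = 12300 J.
Q = ΔU + W = nCpΔT = 20500 J.

20500 J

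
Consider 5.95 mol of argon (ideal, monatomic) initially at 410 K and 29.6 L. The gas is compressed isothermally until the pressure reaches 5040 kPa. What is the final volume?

P₁ = nRT₁/V₁ = 5.95×8.314×410/29.6 = 685 kPa.
Isothermal: T stays 410 K; PV = const ⇒ V₂ = 4.02 L, P₂ = 5040 kPa.

4.02 L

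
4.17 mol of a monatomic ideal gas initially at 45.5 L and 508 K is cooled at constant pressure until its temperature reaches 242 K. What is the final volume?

P₁ = nRT₁/V₁ = 4.17×8.314×508/45.5 = 387 kPa.
Isobaric: P stays 387 kPa; V/T = const ⇒ T₂ = 242 K, V₂ = 21.7 L.

21.7 L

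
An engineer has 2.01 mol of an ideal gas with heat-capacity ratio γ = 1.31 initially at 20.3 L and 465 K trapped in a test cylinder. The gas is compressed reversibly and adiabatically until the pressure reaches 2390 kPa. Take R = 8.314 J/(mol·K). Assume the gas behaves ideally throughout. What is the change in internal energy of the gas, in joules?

P₁ = nRT₁/V₁ = 2.01×8.314×465/20.3 = 383 kPa.
Adiabatic: T₂/T₁ = (P₂/P₁)^((γ−1)/γ) ⇒ T₂ = 465×(6.24)^0.237 = 717 K; V₂ = 5.02 L.
For an ideal gas ΔU = nCvΔT with Cv = R/(γ−1) = 26.8 J/(mol·K).
ΔU = 2.01×26.8×(717−465) = 13600 J.

13600 J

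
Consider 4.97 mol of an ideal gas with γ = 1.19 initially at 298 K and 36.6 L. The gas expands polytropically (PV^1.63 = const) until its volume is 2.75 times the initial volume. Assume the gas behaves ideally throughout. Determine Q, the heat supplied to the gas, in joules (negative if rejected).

-21300 J

P₁ = nRT₁/V₁ = 4.97×8.314×298/36.6 = 336 kPa.
Polytropic n=1.63: T₂ = T₁(V₁/V₂)^(n−1) = 298×(0.364)^0.63 = 158 K; P₂ = P₁(V₁/V₂)^n = 64.7 kPa.
W = (P₁V₁−P₂V₂)/(n−1) = (336×36.6−64.7×101)/0.63 = 9210 J.
ΔU = nCvΔT = 4.97×43.8×(158−298) = -30500 J.
Q = ΔU + W = -21300 J.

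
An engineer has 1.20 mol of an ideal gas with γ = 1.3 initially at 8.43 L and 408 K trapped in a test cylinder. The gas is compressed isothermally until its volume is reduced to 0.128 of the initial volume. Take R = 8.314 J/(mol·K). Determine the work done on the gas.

P₁ = nRT₁/V₁ = 1.20×8.314×408/8.43 = 483 kPa.
Isothermal: T stays 408 K; PV = const ⇒ V₂ = 1.08 L, P₂ = 3770 kPa.
W = nRT ln(V₂/V₁) = 1.20×8.314×408×ln(0.128) = -8370 J.
Work done on the gas = −W_by = 8370 J.

8370 J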